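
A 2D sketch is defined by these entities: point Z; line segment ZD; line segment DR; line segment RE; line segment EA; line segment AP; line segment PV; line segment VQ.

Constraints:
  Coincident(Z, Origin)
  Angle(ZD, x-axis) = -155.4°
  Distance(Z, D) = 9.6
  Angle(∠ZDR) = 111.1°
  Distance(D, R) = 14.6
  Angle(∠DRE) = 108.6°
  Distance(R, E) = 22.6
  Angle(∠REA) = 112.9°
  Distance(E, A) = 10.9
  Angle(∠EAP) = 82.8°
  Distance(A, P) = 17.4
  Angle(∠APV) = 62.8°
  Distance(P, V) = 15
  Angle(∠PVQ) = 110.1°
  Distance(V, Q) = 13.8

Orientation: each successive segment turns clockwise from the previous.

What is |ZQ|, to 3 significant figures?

32.5

Z is at the origin; ZD runs at -155.4° with length 9.6, so D = (-8.73, -4.00). ∠ZDR = 111.1° gives DR at 136° from the x-axis; with |DR| = 14.6, R = (-19.2, 6.20). ∠DRE = 108.6° gives RE at 64.3° from the x-axis; with |RE| = 22.6, E = (-9.38, 26.6). ∠REA = 112.9° gives EA at -2.80° from the x-axis; with |EA| = 10.9, A = (1.51, 26.0). ∠EAP = 82.8° gives AP at -100° from the x-axis; with |AP| = 17.4, P = (-1.51, 8.90). ∠APV = 62.8° gives PV at 143° from the x-axis; with |PV| = 15.0, V = (-13.5, 18.0). ∠PVQ = 110.1° gives VQ at 72.9° from the x-axis; with |VQ| = 13.8, Q = (-9.40, 31.2). Then |ZQ| = |Q − Z| = 32.5.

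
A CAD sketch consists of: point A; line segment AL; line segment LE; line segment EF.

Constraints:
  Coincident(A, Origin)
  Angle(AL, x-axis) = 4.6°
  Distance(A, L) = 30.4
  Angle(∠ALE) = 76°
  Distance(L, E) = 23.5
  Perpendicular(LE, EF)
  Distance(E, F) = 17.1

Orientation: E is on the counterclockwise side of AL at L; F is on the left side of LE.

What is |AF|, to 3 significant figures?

20.4

A is at the origin; AL runs at 4.6° with length 30.4, so L = 30.4·(cos 4.6°, sin 4.6°) = (30.3, 2.44). ∠ALE = 76.0°, so LE runs at 4.6° + (180° − 76.0°) = 109° from the x-axis; with |LE| = 23.5, E = L + 23.5·(cos 109°, sin 109°) = (22.8, 24.7). The perpendicularity gives EF at right angles to LE; with |EF| = 17.1 on the left of LE, F = E + 17.1·(-0.948, -0.319) = (6.60, 19.3). Then |AF| = |F − A| = 20.4.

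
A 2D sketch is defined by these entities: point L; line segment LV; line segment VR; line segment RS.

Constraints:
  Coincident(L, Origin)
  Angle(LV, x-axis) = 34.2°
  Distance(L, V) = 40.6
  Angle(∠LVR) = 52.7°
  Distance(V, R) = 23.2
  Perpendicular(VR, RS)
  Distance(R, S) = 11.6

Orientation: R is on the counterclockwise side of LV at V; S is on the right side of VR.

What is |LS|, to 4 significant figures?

43.92

L is at the origin; LV runs at 34.2° with length 40.6, so V = 40.6·(cos 34.2°, sin 34.2°) = (33.58, 22.82). ∠LVR = 52.7°, so VR runs at 34.2° + (180° − 52.7°) = 161.5° from the x-axis; with |VR| = 23.2, R = V + 23.2·(cos 161.5°, sin 161.5°) = (11.58, 30.18). VR is perpendicular to RS; with |RS| = 11.6 on the right of VR, S = R + 11.6·(0.3173, 0.9483) = (15.26, 41.18). Then |LS| = |S − L| = 43.92.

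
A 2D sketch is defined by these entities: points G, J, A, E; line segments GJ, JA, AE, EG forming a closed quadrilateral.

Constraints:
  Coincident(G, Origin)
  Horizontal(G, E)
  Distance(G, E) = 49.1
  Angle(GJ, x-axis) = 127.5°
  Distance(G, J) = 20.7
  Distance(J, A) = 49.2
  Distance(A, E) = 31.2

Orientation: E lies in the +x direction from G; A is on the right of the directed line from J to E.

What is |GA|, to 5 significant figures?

28.951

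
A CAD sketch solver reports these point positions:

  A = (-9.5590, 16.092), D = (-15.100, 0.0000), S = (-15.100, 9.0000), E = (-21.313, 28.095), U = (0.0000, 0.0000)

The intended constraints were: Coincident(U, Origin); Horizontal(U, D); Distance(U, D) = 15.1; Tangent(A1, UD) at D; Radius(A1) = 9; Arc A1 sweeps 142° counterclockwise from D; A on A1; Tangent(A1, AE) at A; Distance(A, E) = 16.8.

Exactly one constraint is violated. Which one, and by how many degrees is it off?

Tangent(A1, AE) at A — off by 7.60°.

U = (0.00, 0.00) ✓; U.y = 0.00, D.y = 0.00 ✓; |UD| = 15.10 ✓; ∠(SD, DU) = 90.00° ✓; |SD| = 9.000 ✓; bearing(S→A) − bearing(S→D) = 142.0° ✓; |SA| = 9.000 ✓; ∠(SA, AE) = 97.60° ✗; |AE| = 16.80 ✓.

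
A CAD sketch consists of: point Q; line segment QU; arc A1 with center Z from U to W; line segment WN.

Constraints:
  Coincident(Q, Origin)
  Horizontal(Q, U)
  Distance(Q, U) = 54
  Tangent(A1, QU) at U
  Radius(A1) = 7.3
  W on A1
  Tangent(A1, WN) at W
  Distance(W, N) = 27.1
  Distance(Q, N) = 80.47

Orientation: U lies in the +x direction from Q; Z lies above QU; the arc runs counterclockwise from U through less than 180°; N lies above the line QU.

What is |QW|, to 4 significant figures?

59.65

Checks: |ZW| = 7.300 ✓; ∠(ZW, WN) = 90.00° ✓; |WN| = 27.10 ✓; |QN| = 80.47 ✓.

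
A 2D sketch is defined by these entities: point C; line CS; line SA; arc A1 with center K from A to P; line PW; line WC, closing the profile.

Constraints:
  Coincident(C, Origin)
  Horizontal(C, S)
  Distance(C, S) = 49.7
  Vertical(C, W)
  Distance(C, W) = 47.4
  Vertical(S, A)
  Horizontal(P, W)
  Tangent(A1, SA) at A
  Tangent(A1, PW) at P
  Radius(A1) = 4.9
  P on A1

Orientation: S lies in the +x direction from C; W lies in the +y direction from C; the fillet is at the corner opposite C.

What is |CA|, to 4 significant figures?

65.39

The virtual corner opposite C is at (49.70, 47.40). Since A1 is tangent to SA there, KA ⟂ SA and A1 meets PW tangentially, so KP is at right angles to PW, with radius 4.9, so the center K sits 4.9 in from both sides at K = (44.80, 42.50). That places the tangent points at A = (49.70, 42.50) on SA and P = (44.80, 47.40) on PW. Then |CA| = |A − C| = 65.39.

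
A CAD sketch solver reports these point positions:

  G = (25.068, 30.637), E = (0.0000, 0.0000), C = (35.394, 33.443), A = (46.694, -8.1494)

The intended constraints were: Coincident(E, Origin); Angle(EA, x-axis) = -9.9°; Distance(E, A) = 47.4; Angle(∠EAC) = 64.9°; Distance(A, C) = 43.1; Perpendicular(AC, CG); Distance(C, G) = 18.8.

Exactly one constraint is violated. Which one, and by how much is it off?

Distance(C, G) = 18.8 — off by 8.10.

E = (0.00, 0.00) ✓; EA at -9.900° ✓; |EA| = 47.40 ✓; ∠EAC = 64.90° ✓; |AC| = 43.10 ✓; ∠(AC, CG) = 90.00° ✓; |CG| = 10.70 ✗.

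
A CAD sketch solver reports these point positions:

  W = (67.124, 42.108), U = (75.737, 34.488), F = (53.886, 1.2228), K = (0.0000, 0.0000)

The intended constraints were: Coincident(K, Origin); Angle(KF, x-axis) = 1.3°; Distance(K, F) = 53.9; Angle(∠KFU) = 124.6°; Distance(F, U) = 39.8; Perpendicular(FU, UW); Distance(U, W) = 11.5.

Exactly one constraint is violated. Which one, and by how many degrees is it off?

Perpendicular(FU, UW) — off by 8.20°.

K = (0.00, 0.00) ✓; KF at 1.300° ✓; |KF| = 53.90 ✓; ∠KFU = 124.6° ✓; |FU| = 39.80 ✓; ∠(FU, UW) = 81.80° ✗; |UW| = 11.50 ✓.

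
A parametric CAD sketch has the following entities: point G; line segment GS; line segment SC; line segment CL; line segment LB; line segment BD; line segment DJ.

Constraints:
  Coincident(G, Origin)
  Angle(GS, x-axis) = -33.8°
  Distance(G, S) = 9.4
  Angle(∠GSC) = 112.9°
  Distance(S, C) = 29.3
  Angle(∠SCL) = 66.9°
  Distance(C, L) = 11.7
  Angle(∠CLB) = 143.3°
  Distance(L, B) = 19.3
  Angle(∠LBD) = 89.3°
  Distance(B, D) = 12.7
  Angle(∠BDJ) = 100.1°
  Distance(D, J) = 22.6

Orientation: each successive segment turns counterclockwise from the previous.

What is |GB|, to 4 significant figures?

16.62

∠SCL = 66.9° gives CL at 146.4° from the x-axis; with |CL| = 11.7, L = (22.56, 17.33). ∠CLB = 143.3° gives LB at -176.9° from the x-axis; with |LB| = 19.3, B = (3.283, 16.29). Then |GB| = |B − G| = 16.62.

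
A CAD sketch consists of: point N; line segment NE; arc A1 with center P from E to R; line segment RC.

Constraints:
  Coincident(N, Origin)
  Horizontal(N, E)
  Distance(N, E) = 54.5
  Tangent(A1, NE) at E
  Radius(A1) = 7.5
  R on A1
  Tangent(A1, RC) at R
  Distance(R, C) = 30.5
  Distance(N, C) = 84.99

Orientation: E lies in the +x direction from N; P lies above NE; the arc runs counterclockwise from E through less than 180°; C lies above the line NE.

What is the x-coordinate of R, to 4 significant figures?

59.65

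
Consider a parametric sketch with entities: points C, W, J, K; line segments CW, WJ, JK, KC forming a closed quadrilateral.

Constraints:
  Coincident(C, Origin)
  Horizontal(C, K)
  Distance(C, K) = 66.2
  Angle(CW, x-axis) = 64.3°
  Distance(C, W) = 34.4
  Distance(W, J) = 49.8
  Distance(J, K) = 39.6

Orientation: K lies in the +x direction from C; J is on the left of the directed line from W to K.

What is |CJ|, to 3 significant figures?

75.2

Checks: |WJ| = 49.80 ✓; |JK| = 39.60 ✓.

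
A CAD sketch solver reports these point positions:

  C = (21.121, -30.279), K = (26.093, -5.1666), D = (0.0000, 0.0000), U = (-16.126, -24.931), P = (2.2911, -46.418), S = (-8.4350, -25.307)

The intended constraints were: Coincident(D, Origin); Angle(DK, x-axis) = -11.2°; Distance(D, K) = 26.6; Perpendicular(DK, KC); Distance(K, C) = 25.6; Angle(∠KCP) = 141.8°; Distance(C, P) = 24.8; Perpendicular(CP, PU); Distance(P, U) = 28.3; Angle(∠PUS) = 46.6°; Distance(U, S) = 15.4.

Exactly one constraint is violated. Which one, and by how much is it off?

Distance(U, S) = 15.4 — off by 7.70.

D = (0.00, 0.00) ✓; DK at -11.20° ✓; |DK| = 26.60 ✓; ∠(DK, KC) = 90.00° ✓; |KC| = 25.60 ✓; ∠KCP = 141.8° ✓; |CP| = 24.80 ✓; ∠(CP, PU) = 90.00° ✓; |PU| = 28.30 ✓; ∠PUS = 46.60° ✓; |US| = 7.700 ✗.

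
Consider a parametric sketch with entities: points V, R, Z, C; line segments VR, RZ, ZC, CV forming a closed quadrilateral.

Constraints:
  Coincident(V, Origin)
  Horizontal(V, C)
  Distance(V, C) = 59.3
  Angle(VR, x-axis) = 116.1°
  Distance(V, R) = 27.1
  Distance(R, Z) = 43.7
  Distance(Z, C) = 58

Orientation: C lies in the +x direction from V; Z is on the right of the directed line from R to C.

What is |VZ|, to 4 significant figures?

16.89

V is at the origin; V and C share the same y with |VC| = 59.3 and C in +x, so C = (59.3, 0). VR runs at 116.1° with |VR| = 27.1, so R = (-11.92, 24.34). Z is determined by |RZ| = 43.7 and |ZC| = 58.0 together: it lies at the intersection of circle(R, 43.7) and circle(C, 58.0). With |RC| = 75.27, the foot of the radical line on RC is 27.97 from R and the perpendicular offset is √(43.7² − 27.97²) = 33.58. Taking the right-of-RC solution: Z = (3.690, -16.48).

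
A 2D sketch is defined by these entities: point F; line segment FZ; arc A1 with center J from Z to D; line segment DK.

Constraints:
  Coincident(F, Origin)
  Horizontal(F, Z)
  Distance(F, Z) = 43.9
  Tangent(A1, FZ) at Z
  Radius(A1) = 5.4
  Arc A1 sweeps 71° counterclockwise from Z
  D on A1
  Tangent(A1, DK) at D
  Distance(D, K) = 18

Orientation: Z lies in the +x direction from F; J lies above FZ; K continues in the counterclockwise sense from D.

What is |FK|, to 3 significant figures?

58.6

On A1, Z sits at bearing -90° from J; a 71° counterclockwise sweep puts D at bearing -19°, so D = J + 5.4·(cos -19°, sin -19°) = (49.0, 3.64). Since A1 is tangent to DK there, JD ⟂ DK, so DK runs along (−sin -19°, cos -19°); with |DK| = 18.0, K = (54.9, 20.7). Then |FK| = |K − F| = 58.6.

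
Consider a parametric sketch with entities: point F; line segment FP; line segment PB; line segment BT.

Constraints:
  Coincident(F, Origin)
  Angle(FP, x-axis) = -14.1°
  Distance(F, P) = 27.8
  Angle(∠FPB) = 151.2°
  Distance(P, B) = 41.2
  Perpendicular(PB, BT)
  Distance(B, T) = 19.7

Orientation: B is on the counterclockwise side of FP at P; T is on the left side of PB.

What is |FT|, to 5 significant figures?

65.864

F is at the origin; FP runs at -14.1° with length 27.8, so P = 27.8·(cos -14.1°, sin -14.1°) = (26.962, -6.7725). ∠FPB = 151.2°, so PB runs at -14.1° + (180° − 151.2°) = 14.700° from the x-axis; with |PB| = 41.2, B = P + 41.2·(cos 14.700°, sin 14.700°) = (66.814, 3.6823). PB ⟂ BT; with |BT| = 19.7 on the left of PB, T = B + 19.7·(-0.25376, 0.96727) = (61.815, 22.738). Then |FT| = |T − F| = 65.864.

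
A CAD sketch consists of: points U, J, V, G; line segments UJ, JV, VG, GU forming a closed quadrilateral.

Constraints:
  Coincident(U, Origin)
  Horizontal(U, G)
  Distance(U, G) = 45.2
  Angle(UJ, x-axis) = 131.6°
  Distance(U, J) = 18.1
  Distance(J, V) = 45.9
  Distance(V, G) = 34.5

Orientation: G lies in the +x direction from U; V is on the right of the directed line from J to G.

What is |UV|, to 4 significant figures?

27.80

Checks: |JV| = 45.90 ✓; |VG| = 34.50 ✓.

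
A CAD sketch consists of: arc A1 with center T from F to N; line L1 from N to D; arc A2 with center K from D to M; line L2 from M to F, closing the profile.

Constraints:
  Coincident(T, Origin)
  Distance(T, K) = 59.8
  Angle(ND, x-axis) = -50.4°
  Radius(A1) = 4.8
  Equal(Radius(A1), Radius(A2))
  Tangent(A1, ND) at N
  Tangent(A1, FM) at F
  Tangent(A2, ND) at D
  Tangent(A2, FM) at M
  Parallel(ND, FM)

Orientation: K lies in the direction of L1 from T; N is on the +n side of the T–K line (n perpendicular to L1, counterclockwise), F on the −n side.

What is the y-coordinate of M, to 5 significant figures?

-49.136

Tangency of A1 to both parallel lines with radius 4.8 puts N and F at T ± 4.8·n: N = (3.6985, 3.0596), F = (-3.6985, -3.0596). Equal radii place D and M the same way about K: D = K + 4.8·n = (41.816, -43.017), M = K − 4.8·n = (34.419, -49.136). So M.y = -49.136.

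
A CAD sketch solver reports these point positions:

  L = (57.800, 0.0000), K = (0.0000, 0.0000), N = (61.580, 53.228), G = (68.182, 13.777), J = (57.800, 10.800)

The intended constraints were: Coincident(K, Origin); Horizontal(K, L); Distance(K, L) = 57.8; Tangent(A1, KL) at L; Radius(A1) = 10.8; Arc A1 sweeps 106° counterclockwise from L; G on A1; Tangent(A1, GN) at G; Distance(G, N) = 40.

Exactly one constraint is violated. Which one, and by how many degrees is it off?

Tangent(A1, GN) at G — off by 6.50°.

K = (0.00, 0.00) ✓; K.y = 0.00, L.y = 0.00 ✓; |KL| = 57.80 ✓; ∠(JL, LK) = 90.00° ✓; |JL| = 10.80 ✓; bearing(J→G) − bearing(J→L) = 106.0° ✓; |JG| = 10.80 ✓; ∠(JG, GN) = 96.50° ✗; |GN| = 40.00 ✓.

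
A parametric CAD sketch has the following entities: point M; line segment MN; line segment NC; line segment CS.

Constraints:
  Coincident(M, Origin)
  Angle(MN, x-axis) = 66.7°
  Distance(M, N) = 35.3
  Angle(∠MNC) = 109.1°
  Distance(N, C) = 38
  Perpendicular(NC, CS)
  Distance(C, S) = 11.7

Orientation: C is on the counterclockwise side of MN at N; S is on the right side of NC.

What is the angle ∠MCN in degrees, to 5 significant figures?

33.948°

M is at the origin; MN runs at 66.7° with length 35.3, so N = 35.3·(cos 66.7°, sin 66.7°) = (13.963, 32.421). ∠MNC = 109.1°, so NC runs at 66.7° + (180° − 109.1°) = 137.60° from the x-axis; with |NC| = 38.0, C = N + 38.0·(cos 137.60°, sin 137.60°) = (-14.099, 58.045). Then cos ∠MCN = CM·CN / (|CM||CN|), giving 33.948°.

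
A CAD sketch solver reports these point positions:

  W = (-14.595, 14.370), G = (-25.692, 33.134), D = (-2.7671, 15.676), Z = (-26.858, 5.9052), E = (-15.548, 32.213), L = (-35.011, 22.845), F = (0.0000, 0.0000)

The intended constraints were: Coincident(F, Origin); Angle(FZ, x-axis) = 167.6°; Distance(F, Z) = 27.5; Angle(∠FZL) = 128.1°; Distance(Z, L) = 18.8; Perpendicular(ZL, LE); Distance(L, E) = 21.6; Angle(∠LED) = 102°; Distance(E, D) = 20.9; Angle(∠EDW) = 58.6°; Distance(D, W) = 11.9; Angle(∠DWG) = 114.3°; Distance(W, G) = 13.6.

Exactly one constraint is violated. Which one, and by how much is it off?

Distance(W, G) = 13.6 — off by 8.20.

F = (0.00, 0.00) ✓; FZ at 167.6° ✓; |FZ| = 27.50 ✓; ∠FZL = 128.1° ✓; |ZL| = 18.80 ✓; ∠(ZL, LE) = 90.00° ✓; |LE| = 21.60 ✓; ∠LED = 102.0° ✓; |ED| = 20.90 ✓; ∠EDW = 58.60° ✓; |DW| = 11.90 ✓; ∠DWG = 114.3° ✓; |WG| = 21.80 ✗.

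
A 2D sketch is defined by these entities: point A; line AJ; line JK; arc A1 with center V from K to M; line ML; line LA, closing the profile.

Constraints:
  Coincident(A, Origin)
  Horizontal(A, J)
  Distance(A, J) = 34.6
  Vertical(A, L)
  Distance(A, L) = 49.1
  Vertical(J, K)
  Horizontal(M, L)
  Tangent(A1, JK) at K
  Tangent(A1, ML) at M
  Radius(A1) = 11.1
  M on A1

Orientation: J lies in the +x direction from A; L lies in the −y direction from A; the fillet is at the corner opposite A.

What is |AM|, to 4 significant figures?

54.43

A is at the origin; A and J share the same y with |AJ| = 34.6 and J on the +x side, so J = (34.60, 0.000). AL is vertical with |AL| = 49.1 and L on the −y side, so L = (0.000, -49.10). The virtual corner opposite A is at (34.60, -49.10). Tangency of A1 to JK means the radius VK is perpendicular to JK and tangency of A1 to ML means the radius VM is perpendicular to ML, with radius 11.1, so the center V sits 11.1 in from both sides at V = (23.50, -38.00). That places the tangent points at K = (34.60, -38.00) on JK and M = (23.50, -49.10) on ML. Then |AM| = |M − A| = 54.43.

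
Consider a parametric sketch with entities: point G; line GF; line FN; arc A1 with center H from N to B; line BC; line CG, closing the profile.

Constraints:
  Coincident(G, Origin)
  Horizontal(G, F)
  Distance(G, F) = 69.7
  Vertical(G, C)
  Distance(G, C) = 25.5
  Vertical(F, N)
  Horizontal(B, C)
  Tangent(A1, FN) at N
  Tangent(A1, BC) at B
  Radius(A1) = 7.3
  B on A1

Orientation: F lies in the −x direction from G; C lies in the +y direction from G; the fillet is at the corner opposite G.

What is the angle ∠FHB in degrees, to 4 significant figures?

158.1°

The virtual corner opposite G is at (-69.70, 25.50). Since A1 is tangent to FN there, HN ⟂ FN and since A1 is tangent to BC there, HB ⟂ BC, with radius 7.3, so the center H sits 7.3 in from both sides at H = (-62.40, 18.20). That places the tangent points at N = (-69.70, 18.20) on FN and B = (-62.40, 25.50) on BC. Then cos ∠FHB = HF·HB / (|HF||HB|), giving 158.1°.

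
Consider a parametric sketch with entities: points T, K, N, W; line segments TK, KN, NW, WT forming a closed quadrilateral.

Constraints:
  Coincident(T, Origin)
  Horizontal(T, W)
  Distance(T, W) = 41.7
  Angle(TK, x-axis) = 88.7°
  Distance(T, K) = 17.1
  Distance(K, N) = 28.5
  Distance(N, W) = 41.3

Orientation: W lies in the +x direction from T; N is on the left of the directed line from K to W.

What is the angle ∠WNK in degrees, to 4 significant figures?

77.26°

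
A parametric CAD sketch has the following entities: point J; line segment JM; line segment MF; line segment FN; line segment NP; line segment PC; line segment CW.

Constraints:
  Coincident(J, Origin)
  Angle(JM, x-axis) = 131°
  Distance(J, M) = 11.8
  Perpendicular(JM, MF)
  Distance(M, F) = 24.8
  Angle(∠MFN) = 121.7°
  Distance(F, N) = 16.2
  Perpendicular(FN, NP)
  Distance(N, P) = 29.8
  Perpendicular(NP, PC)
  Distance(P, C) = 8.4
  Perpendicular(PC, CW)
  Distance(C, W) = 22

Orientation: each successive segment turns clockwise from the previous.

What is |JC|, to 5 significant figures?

11.078

J is at the origin; JM runs at 131.0° with length 11.8, so M = (-7.7415, 8.9056). JM is perpendicular to MF, so MF runs at 41.000°; with |MF| = 24.8, F = (10.975, 25.176). ∠MFN = 121.7° gives FN at -17.300° from the x-axis; with |FN| = 16.2, N = (26.442, 20.358). FN ⟂ NP, so NP runs at -107.30°; with |NP| = 29.8, P = (17.581, -8.0935). NP ⟂ PC, so PC runs at 162.70°; with |PC| = 8.4, C = (9.5607, -5.5956). Then |JC| = |C − J| = 11.078.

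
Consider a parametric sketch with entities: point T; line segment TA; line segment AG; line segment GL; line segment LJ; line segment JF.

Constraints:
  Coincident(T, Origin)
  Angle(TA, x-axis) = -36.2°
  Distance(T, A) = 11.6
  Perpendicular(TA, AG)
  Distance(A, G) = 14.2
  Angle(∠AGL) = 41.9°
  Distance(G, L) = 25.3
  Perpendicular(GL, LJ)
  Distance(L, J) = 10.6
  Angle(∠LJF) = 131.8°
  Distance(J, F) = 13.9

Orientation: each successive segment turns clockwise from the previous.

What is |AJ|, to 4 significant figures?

14.77

T is at the origin; TA runs at -36.2° with length 11.6, so A = (9.361, -6.851). TA is perpendicular to AG, so AG runs at -126.2°; with |AG| = 14.2, G = (0.9741, -18.31). ∠AGL = 41.9° gives GL at 95.70° from the x-axis; with |GL| = 25.3, L = (-1.539, 6.865). The perpendicularity gives LJ at right angles to GL, so LJ runs at 5.700°; with |LJ| = 10.6, J = (9.009, 7.918). Then |AJ| = |J − A| = 14.77.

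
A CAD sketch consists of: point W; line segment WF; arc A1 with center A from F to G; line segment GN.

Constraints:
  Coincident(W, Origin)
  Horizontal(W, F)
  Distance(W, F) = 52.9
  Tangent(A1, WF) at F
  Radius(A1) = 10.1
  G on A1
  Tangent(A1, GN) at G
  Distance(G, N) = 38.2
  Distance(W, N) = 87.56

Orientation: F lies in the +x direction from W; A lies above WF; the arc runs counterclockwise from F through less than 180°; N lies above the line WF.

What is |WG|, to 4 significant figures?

62.48

Checks: |AG| = 10.10 ✓; ∠(AG, GN) = 90.00° ✓; |GN| = 38.20 ✓; |WN| = 87.56 ✓.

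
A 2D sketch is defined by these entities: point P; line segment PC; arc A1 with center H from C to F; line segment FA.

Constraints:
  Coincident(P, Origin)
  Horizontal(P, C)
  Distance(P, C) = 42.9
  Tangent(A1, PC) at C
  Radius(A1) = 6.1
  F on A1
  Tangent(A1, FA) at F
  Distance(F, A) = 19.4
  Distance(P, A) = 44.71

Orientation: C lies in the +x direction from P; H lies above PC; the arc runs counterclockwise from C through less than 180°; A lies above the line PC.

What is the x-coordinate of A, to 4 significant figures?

36.74

Checks: ∠(HC, CP) = 90.00° ✓; |HC| = 6.100 ✓; |HF| = 6.100 ✓; ∠(HF, FA) = 90.00° ✓; |FA| = 19.40 ✓; |PA| = 44.71 ✓.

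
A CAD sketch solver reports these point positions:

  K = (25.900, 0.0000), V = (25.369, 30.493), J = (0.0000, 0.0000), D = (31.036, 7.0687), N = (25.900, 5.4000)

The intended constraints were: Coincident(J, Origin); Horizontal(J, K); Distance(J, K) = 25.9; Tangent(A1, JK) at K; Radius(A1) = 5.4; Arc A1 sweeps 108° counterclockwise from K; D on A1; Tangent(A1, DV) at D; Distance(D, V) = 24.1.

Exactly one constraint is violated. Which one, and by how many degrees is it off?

Tangent(A1, DV) at D — off by 4.40°.

J = (0.00, 0.00) ✓; J.y = 0.00, K.y = 0.00 ✓; |JK| = 25.90 ✓; ∠(NK, KJ) = 90.00° ✓; |NK| = 5.400 ✓; bearing(N→D) − bearing(N→K) = 108.0° ✓; |ND| = 5.400 ✓; ∠(ND, DV) = 94.40° ✗; |DV| = 24.10 ✓.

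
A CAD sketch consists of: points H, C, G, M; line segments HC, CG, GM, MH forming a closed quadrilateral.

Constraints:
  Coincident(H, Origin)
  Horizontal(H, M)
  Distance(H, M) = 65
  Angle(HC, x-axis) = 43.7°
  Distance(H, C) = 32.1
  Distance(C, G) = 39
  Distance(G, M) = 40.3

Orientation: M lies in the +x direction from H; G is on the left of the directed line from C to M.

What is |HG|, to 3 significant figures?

70.3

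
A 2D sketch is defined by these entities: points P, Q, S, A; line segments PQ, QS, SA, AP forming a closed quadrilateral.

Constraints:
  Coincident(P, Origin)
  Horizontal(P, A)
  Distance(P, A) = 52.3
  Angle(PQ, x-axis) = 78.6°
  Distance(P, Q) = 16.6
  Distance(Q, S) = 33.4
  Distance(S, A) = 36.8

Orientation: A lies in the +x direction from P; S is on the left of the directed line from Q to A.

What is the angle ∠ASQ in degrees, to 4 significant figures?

94.62°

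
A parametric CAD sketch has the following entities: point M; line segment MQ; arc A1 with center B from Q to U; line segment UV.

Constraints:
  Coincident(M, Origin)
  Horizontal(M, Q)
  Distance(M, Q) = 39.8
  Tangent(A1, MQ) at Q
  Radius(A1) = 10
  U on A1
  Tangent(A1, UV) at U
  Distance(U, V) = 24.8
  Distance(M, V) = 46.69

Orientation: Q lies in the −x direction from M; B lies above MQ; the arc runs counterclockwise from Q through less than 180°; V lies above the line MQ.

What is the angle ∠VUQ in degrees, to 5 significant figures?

133.94°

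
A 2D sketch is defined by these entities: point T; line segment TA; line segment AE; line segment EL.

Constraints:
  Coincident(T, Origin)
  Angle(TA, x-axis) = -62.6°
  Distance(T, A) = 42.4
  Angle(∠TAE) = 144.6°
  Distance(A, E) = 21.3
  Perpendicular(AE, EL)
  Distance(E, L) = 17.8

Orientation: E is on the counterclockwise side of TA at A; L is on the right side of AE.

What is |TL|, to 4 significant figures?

70.11

T is at the origin; TA runs at -62.6° with length 42.4, so A = 42.4·(cos -62.6°, sin -62.6°) = (19.51, -37.64). ∠TAE = 144.6°, so AE runs at -62.6° + (180° − 144.6°) = -27.20° from the x-axis; with |AE| = 21.3, E = A + 21.3·(cos -27.20°, sin -27.20°) = (38.46, -47.38). The perpendicularity gives EL at right angles to AE; with |EL| = 17.8 on the right of AE, L = E + 17.8·(-0.4571, -0.8894) = (30.32, -63.21). Then |TL| = |L − T| = 70.11.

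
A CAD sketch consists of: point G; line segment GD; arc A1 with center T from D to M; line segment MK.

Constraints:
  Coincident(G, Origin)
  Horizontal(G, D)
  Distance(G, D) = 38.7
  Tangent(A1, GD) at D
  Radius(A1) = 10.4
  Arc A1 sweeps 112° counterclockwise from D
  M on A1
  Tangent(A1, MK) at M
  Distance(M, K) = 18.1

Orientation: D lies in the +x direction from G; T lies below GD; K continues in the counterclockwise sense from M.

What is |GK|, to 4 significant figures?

47.44

G is at the origin; G and D share the same y with |GD| = 38.7 and D on the +x side, so D = (38.70, 0.000). A1 meets GD tangentially, so TD is at right angles to GD, so T = D + (0, -10.4) = (38.70, -10.40). On A1, D sits at bearing 90° from T; a 112° counterclockwise sweep puts M at bearing 202°, so M = T + 10.4·(cos 202°, sin 202°) = (29.06, -14.30). The tangent condition forces TM to be normal to MK, so MK runs along (−sin 202°, cos 202°); with |MK| = 18.1, K = (35.84, -31.08). Then |GK| = |K − G| = 47.44.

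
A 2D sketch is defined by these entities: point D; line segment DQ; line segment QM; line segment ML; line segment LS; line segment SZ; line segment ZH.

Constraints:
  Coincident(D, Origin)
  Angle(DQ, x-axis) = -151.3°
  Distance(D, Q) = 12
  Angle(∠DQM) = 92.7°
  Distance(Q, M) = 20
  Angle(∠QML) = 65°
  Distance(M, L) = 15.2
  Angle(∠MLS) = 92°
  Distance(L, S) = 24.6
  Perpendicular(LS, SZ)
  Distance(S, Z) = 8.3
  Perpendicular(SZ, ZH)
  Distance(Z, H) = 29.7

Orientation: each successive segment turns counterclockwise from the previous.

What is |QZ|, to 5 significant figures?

6.7836

∠MLS = 92.0° gives LS at 139.00° from the x-axis; with |LS| = 24.6, S = (-10.759, 4.2131). LS is perpendicular to SZ, so SZ runs at -131.00°; with |SZ| = 8.3, Z = (-16.204, -2.0510). Then |QZ| = |Z − Q| = 6.7836.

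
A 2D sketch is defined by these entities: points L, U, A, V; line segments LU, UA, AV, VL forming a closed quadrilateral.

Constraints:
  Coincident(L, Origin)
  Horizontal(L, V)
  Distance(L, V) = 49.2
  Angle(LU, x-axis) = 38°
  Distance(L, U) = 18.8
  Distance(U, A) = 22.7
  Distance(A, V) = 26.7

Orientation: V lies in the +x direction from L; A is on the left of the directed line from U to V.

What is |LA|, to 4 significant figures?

41.36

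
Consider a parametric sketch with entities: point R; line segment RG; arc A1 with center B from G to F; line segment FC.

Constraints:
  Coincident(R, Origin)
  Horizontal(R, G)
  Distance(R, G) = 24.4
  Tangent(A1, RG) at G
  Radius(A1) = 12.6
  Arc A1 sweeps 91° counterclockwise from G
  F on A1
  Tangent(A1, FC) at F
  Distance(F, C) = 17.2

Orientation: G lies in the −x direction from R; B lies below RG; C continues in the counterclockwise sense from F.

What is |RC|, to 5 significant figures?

47.411

R is at the origin; R and G share the same y with |RG| = 24.4 and G on the −x side, so G = (-24.400, 0.0000). Tangency of A1 to RG means the radius BG is perpendicular to RG, so B = G + (0, -12.6) = (-24.400, -12.600). On A1, G sits at bearing 90° from B; a 91° counterclockwise sweep puts F at bearing 181°, so F = B + 12.6·(cos 181°, sin 181°) = (-36.998, -12.820). Since A1 is tangent to FC there, BF ⟂ FC, so FC runs along (−sin 181°, cos 181°); with |FC| = 17.2, C = (-36.698, -30.017). Then |RC| = |C − R| = 47.411.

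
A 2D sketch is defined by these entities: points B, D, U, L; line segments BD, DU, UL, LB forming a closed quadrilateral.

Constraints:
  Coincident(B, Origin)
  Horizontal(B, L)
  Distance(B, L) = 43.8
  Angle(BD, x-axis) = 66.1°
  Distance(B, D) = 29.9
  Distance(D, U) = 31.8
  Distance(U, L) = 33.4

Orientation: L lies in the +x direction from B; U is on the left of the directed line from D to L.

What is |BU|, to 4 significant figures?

54.71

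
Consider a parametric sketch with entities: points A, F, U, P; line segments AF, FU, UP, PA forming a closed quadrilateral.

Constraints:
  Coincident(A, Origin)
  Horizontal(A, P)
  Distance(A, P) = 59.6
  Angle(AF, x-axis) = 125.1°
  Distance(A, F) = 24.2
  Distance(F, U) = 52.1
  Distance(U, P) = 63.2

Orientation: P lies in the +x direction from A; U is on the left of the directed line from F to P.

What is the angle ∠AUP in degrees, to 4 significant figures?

58.09°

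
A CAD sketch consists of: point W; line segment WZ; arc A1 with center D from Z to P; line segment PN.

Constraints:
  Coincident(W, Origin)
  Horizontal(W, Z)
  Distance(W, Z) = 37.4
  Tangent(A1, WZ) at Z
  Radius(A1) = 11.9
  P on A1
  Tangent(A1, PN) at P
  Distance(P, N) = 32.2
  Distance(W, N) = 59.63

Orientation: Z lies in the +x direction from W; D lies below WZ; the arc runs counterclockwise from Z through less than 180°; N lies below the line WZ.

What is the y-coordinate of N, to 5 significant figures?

-46.228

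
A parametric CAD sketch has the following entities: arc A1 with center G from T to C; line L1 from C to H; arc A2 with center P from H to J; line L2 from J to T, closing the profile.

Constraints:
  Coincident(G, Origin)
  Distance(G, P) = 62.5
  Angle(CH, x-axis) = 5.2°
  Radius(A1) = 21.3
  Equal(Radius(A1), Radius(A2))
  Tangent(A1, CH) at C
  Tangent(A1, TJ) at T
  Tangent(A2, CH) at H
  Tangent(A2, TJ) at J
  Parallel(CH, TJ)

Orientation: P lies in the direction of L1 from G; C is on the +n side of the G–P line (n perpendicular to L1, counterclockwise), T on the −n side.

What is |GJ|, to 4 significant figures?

66.03

Tangency of A1 to both parallel lines with radius 21.3 puts C and T at G ± 21.3·n: C = (-1.930, 21.21), T = (1.930, -21.21). Equal radii place H and J the same way about P: H = P + 21.3·n = (60.31, 26.88), J = P − 21.3·n = (64.17, -15.55). Then |GJ| = |J − G| = 66.03.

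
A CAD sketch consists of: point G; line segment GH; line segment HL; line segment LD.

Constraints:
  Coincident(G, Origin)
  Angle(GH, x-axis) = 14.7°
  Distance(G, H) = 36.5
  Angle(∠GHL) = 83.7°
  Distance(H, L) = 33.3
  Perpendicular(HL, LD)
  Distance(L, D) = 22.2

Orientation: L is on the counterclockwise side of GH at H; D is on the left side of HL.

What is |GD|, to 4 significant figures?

32.50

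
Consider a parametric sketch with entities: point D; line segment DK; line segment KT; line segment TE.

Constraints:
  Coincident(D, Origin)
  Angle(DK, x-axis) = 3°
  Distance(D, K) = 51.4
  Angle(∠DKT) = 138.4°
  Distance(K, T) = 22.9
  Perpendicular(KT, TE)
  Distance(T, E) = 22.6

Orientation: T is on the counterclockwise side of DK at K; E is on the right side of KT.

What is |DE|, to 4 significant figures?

83.55

D is at the origin; DK runs at 3.0° with length 51.4, so K = 51.4·(cos 3.0°, sin 3.0°) = (51.33, 2.690). ∠DKT = 138.4°, so KT runs at 3.0° + (180° − 138.4°) = 44.60° from the x-axis; with |KT| = 22.9, T = K + 22.9·(cos 44.60°, sin 44.60°) = (67.63, 18.77). The perpendicularity gives TE at right angles to KT; with |TE| = 22.6 on the right of KT, E = T + 22.6·(0.7022, -0.7120) = (83.50, 2.678). Then |DE| = |E − D| = 83.55.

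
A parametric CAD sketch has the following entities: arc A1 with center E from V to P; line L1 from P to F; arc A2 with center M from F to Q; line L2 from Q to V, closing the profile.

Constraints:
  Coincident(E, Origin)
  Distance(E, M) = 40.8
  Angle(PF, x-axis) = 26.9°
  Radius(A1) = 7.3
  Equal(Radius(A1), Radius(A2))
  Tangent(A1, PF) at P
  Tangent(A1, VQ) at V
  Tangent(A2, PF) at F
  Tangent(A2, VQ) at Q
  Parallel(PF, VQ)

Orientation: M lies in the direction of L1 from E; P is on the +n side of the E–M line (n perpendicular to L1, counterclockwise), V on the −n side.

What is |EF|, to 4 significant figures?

41.45

The slot axis is L1's direction at 26.9°, so u = (cos 26.9°, sin 26.9°) = (0.8918, 0.4524) and n = (−sin 26.9°, cos 26.9°) = (-0.4524, 0.8918). E is at the origin and M lies 40.8 along u from E, so M = 40.8·u = (36.39, 18.46). Tangency of A1 to both parallel lines with radius 7.3 puts P and V at E ± 7.3·n: P = (-3.303, 6.510), V = (3.303, -6.510). Equal radii place F and Q the same way about M: F = M + 7.3·n = (33.08, 24.97), Q = M − 7.3·n = (39.69, 11.95). Then |EF| = |F − E| = 41.45.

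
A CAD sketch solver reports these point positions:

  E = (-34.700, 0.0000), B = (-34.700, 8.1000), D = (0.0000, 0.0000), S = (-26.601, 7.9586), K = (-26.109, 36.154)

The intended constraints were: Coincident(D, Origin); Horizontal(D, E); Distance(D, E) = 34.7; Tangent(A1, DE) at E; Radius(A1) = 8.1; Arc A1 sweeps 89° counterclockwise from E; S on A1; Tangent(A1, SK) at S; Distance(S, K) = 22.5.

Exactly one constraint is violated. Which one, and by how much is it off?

Distance(S, K) = 22.5 — off by 5.70.

D = (0.00, 0.00) ✓; D.y = 0.00, E.y = 0.00 ✓; |DE| = 34.70 ✓; ∠(BE, ED) = 90.00° ✓; |BE| = 8.100 ✓; bearing(B→S) − bearing(B→E) = 89.00° ✓; |BS| = 8.100 ✓; ∠(BS, SK) = 90.00° ✓; |SK| = 28.20 ✗.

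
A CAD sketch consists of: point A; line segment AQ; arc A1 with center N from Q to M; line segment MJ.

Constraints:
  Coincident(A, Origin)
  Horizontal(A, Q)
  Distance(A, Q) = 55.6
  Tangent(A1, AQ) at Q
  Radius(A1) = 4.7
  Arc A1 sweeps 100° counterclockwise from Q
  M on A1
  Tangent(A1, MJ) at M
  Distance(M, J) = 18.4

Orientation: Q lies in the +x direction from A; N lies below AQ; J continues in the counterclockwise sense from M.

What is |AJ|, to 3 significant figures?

59.1

On A1, Q sits at bearing 90° from N; a 100° counterclockwise sweep puts M at bearing 190°, so M = N + 4.7·(cos 190°, sin 190°) = (51.0, -5.52). A1 meets MJ tangentially, so NM is at right angles to MJ, so MJ runs along (−sin 190°, cos 190°); with |MJ| = 18.4, J = (54.2, -23.6). Then |AJ| = |J − A| = 59.1.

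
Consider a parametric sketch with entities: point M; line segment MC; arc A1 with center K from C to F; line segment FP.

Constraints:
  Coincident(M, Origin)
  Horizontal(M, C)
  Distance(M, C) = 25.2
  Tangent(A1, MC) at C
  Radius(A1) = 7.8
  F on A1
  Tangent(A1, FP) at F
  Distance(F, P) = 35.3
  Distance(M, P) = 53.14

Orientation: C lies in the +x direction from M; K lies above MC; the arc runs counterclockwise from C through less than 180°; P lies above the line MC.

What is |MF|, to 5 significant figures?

34.024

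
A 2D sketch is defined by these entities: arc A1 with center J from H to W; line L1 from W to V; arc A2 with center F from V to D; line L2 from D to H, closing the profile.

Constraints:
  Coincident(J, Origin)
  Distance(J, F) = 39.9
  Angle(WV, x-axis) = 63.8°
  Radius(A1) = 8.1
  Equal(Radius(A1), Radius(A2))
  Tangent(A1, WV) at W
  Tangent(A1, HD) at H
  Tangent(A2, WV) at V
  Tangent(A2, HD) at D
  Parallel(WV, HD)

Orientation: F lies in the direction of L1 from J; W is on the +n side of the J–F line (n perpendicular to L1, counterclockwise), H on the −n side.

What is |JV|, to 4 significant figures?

40.71

The slot axis is L1's direction at 63.8°, so u = (cos 63.8°, sin 63.8°) = (0.4415, 0.8973) and n = (−sin 63.8°, cos 63.8°) = (-0.8973, 0.4415). J is at the origin and F lies 39.9 along u from J, so F = 39.9·u = (17.62, 35.80). Tangency of A1 to both parallel lines with radius 8.1 puts W and H at J ± 8.1·n: W = (-7.268, 3.576), H = (7.268, -3.576). Equal radii place V and D the same way about F: V = F + 8.1·n = (10.35, 39.38), D = F − 8.1·n = (24.88, 32.22). Then |JV| = |V − J| = 40.71.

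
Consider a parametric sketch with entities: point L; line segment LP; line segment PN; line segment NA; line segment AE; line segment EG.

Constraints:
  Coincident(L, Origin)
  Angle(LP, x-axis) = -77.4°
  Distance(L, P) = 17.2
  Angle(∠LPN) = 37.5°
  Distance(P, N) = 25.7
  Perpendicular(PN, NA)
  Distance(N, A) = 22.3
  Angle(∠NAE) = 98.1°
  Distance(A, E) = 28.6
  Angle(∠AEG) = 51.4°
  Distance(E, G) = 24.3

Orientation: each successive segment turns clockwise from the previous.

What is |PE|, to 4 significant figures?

26.46

The perpendicularity gives NA at right angles to PN, so NA runs at 50.10°; with |NA| = 22.3, A = (-1.660, 16.81). ∠NAE = 98.1° gives AE at -31.80° from the x-axis; with |AE| = 28.6, E = (22.65, 1.736). Then |PE| = |E − P| = 26.46.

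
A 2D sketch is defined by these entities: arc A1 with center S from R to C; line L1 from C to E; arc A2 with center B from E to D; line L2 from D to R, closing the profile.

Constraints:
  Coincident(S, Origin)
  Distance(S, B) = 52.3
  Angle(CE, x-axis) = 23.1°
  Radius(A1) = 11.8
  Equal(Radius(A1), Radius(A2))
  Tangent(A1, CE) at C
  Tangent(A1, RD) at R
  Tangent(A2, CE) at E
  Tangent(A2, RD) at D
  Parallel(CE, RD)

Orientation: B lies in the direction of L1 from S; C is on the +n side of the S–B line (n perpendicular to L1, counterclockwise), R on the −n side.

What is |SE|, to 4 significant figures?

53.61

The slot axis is L1's direction at 23.1°, so u = (cos 23.1°, sin 23.1°) = (0.9198, 0.3923) and n = (−sin 23.1°, cos 23.1°) = (-0.3923, 0.9198). S is at the origin and B lies 52.3 along u from S, so B = 52.3·u = (48.11, 20.52). Tangency of A1 to both parallel lines with radius 11.8 puts C and R at S ± 11.8·n: C = (-4.630, 10.85), R = (4.630, -10.85). Equal radii place E and D the same way about B: E = B + 11.8·n = (43.48, 31.37), D = B − 11.8·n = (52.74, 9.665). Then |SE| = |E − S| = 53.61.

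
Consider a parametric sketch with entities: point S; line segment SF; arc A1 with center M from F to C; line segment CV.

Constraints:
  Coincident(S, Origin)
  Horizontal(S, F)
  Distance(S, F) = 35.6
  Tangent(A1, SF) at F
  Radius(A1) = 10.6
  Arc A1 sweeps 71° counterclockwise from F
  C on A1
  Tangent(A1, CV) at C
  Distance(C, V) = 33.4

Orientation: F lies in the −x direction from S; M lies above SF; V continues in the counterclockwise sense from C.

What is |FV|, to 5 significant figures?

44.007

S is at the origin; S and F share the same y with |SF| = 35.6 and F on the −x side, so F = (-35.600, 0.0000). Since A1 is tangent to SF there, MF ⟂ SF, so M = F + (0, 10.6) = (-35.600, 10.600). On A1, F sits at bearing -90° from M; a 71° counterclockwise sweep puts C at bearing -19°, so C = M + 10.6·(cos -19°, sin -19°) = (-25.578, 7.1490). Since A1 is tangent to CV there, MC ⟂ CV, so CV runs along (−sin -19°, cos -19°); with |CV| = 33.4, V = (-14.704, 38.729). Then |FV| = |V − F| = 44.007.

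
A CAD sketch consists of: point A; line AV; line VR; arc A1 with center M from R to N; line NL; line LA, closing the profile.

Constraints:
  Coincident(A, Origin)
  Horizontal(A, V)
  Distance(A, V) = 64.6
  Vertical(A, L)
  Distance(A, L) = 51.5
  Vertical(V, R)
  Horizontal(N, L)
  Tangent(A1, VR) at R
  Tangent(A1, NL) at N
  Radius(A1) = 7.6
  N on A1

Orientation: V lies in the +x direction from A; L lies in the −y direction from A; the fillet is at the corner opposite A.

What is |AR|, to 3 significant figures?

78.1

A is at the origin; AV is horizontal with |AV| = 64.6 and V on the +x side, so V = (64.6, 0.00). A and L share the same x with |AL| = 51.5 and L on the −y side, so L = (0.00, -51.5). The virtual corner opposite A is at (64.6, -51.5). A1 meets VR tangentially, so MR is at right angles to VR and since A1 is tangent to NL there, MN ⟂ NL, with radius 7.6, so the center M sits 7.6 in from both sides at M = (57.0, -43.9). That places the tangent points at R = (64.6, -43.9) on VR and N = (57.0, -51.5) on NL. Then |AR| = |R − A| = 78.1.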